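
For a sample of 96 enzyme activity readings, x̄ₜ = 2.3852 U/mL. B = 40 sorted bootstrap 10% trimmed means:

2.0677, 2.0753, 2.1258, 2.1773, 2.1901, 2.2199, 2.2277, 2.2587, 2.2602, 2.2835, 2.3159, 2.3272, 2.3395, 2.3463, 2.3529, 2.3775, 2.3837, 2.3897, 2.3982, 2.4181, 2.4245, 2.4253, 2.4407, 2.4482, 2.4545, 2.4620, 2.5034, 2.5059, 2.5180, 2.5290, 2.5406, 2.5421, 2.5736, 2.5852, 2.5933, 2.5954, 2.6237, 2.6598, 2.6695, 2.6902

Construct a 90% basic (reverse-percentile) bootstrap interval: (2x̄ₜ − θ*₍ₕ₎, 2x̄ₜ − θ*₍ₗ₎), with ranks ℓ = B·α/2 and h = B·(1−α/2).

Percentile endpoints at ranks 2 and 38: θ*₍2₎ = 2.0753, θ*₍38₎ = 2.6598.
Basic interval reflects these around x̄ₜ:
  lower = 2 × 2.3852 − 2.6598 = 2.1106
  upper = 2 × 2.3852 − 2.0753 = 2.6951

(2.1106, 2.6951)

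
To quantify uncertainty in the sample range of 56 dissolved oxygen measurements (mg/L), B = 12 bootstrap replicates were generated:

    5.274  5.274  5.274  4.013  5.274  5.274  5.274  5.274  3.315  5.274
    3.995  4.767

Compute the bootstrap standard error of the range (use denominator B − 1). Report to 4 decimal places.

Bootstrap SE is the standard deviation of the 12 replicate ranges.
Mean of replicates: (5.274 + 5.274 + 5.274 + 4.013 + 5.274 + 5.274 + 5.274 + 5.274 + 3.315 + 5.274 + 3.995 + 4.767) / 12 = 58.28200 / 12 = 4.85683
Sum of squared deviations: (+0.41717)² + (+0.41717)² + (+0.41717)² + (−0.84383)² + (+0.41717)² + (+0.41717)² + (+0.41717)² + (+0.41717)² + (−1.54183)² + (+0.41717)² + (−0.86183)² + (−0.08983)² = 5.23236
Variance = 5.23236 / 11 = 0.47567
SE* = √0.47567

SE* = 0.6897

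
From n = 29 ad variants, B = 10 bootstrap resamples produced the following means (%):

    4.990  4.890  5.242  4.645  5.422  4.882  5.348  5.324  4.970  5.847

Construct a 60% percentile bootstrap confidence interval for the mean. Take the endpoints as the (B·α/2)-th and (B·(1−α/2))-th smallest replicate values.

(4.882, 5.348)

Sorted replicates: 4.645, 4.882, 4.890, 4.970, 4.990, 5.242, 5.324, 5.348, 5.422, 5.847
α = 0.40; lower rank = 10 × 0.200 = 2; upper rank = 10 × 0.800 = 8.
The 2nd smallest replicate is 4.882; the 8th is 5.348.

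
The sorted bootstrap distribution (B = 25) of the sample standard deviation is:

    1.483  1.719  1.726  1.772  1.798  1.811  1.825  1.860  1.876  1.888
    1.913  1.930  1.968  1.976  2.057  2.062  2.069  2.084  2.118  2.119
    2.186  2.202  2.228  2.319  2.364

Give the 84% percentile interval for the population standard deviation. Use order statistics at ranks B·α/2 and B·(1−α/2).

α = 0.16; lower rank = 25 × 0.080 = 2; upper rank = 25 × 0.920 = 23.
The 2nd smallest replicate is 1.719; the 23rd is 2.228.

(1.719, 2.228)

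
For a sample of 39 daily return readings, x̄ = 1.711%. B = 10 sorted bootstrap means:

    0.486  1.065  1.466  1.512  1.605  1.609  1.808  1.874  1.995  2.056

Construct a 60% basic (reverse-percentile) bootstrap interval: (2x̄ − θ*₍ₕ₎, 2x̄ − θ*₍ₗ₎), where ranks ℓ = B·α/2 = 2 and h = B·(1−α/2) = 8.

Percentile endpoints at ranks 2 and 8: θ*₍2₎ = 1.065, θ*₍8₎ = 1.874.
Basic interval reflects these around x̄:
  lower = 2 × 1.711 − 1.874 = 1.548
  upper = 2 × 1.711 − 1.065 = 2.357

(1.548, 2.357)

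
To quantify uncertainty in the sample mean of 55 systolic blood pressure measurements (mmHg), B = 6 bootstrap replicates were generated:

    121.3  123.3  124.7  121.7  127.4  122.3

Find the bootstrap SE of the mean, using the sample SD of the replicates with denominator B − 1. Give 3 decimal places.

SE* = 2.289

Bootstrap SE is the standard deviation of the 6 replicate means.
Mean of replicates: (121.3 + 123.3 + 124.7 + 121.7 + 127.4 + 122.3) / 6 = 740.7000 / 6 = 123.4500
Sum of squared deviations: (−2.1500)² + (−0.1500)² + (+1.2500)² + (−1.7500)² + (+3.9500)² + (−1.1500)² = 26.1950
Variance = 26.1950 / 5 = 5.2390
SE* = √5.2390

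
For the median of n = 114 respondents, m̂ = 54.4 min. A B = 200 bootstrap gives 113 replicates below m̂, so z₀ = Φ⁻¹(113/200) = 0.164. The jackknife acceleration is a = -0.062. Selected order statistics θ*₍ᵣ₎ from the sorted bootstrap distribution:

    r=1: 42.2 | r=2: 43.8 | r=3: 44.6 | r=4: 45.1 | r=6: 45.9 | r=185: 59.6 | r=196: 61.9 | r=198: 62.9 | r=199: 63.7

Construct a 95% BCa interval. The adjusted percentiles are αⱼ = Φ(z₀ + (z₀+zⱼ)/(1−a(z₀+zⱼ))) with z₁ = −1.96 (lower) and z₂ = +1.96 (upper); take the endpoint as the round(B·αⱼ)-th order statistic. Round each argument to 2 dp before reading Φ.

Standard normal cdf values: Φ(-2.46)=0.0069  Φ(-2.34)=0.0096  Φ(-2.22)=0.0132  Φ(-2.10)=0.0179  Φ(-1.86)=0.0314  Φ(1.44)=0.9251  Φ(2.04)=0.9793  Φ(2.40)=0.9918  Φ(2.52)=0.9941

(45.9, 61.9)

Lower: z₀ + z₁ = 0.164 + (-1.960) = -1.796; 1 − a(z₀+z₁) = 1 − (-0.062)(-1.796) = 0.8886; argument = 0.164 + (-1.796)/0.8886 = -1.8570 → -1.86.
α₁ = Φ(-1.86) = 0.0314; rank = round(200 × 0.0314) = 6; θ*₍6₎ = 45.9.
Upper: z₀ + z₂ = 2.124; 1 − a(z₀+z₂) = 1.1317; argument = 2.0408 → 2.04; α₂ = 0.9793; rank = 196; θ*₍196₎ = 61.9.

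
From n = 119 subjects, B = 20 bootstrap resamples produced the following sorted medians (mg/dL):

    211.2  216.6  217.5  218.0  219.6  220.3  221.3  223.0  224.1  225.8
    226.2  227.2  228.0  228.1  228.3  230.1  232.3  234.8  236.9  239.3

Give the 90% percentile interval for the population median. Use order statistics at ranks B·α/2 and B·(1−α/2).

α = 0.10; lower rank = 20 × 0.050 = 1; upper rank = 20 × 0.950 = 19.
The 1st smallest replicate is 211.2; the 19th is 236.9.

(211.2, 236.9)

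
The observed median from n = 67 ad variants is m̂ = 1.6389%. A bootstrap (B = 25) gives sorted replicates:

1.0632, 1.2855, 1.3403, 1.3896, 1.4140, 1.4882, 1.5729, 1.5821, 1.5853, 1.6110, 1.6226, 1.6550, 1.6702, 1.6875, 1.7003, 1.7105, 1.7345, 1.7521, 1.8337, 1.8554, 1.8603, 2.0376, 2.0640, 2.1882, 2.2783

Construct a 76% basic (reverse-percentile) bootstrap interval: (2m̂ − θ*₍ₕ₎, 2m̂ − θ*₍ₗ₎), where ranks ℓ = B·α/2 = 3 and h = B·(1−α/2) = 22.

(1.2402, 1.9375)

Percentile endpoints at ranks 3 and 22: θ*₍3₎ = 1.3403, θ*₍22₎ = 2.0376.
Basic interval reflects these around m̂:
  lower = 2 × 1.6389 − 2.0376 = 1.2402
  upper = 2 × 1.6389 − 1.3403 = 1.9375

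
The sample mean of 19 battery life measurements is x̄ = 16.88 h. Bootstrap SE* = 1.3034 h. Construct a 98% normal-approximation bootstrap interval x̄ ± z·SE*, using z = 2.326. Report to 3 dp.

Margin = 2.326 × 1.3034 = 3.0317
Interval: 16.88 ± 3.0317

(13.848, 19.912)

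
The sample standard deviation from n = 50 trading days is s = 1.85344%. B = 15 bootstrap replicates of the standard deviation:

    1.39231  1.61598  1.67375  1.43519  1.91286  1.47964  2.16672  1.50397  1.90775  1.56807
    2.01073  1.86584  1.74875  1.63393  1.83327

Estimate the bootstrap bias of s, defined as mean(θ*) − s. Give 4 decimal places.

mean(θ*) = (1.39231 + 1.61598 + 1.67375 + 1.43519 + 1.91286 + 1.47964 + 2.16672 + 1.50397 + 1.90775 + 1.56807 + 2.01073 + 1.86584 + 1.74875 + 1.63393 + 1.83327) / 15 = 1.71658
bias = 1.71658 − 1.85344

bias = −0.1369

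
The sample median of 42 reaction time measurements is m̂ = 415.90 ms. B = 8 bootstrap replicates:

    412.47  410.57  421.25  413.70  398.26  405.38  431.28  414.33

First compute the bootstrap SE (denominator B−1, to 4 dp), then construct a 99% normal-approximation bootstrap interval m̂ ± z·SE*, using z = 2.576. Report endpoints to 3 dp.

Mean of replicates = 413.4050; sum of squared deviations = 684.6854; SE* = √(684.6854/7) = 9.8900
Margin = 2.576 × 9.8900 = 25.4766
Interval: 415.90 ± 25.4766

(390.423, 441.377)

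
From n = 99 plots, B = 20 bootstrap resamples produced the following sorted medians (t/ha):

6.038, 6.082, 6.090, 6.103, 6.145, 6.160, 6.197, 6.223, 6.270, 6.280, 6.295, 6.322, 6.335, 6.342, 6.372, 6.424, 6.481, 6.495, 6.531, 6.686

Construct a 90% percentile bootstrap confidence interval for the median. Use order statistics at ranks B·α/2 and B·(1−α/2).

(6.038, 6.531)

α = 0.10; lower rank = 20 × 0.050 = 1; upper rank = 20 × 0.950 = 19.
The 1st smallest replicate is 6.038; the 19th is 6.531.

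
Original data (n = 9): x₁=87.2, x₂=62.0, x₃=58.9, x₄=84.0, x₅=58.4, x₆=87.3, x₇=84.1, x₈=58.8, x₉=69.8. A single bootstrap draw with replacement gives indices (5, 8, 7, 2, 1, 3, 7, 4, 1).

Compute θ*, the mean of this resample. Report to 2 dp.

θ* = 73.86

Resample values: 58.4, 58.8, 84.1, 62.0, 87.2, 58.9, 84.1, 84.0, 87.2.
Mean = (58.4 + 58.8 + 84.1 + 62.0 + 87.2 + 58.9 + 84.1 + 84.0 + 87.2) / 9 = 664.70 / 9 = 73.86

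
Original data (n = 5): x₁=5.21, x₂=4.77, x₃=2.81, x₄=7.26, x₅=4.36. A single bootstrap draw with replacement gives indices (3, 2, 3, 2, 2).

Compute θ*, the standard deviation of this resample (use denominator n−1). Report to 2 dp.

θ* = 1.07

Resample values: 2.81, 4.77, 2.81, 4.77, 4.77.
Mean = 3.9860; sum of squared deviations = 4.6099
s² = 4.6099 / 4 = 1.1525
s = √1.1525 = 1.07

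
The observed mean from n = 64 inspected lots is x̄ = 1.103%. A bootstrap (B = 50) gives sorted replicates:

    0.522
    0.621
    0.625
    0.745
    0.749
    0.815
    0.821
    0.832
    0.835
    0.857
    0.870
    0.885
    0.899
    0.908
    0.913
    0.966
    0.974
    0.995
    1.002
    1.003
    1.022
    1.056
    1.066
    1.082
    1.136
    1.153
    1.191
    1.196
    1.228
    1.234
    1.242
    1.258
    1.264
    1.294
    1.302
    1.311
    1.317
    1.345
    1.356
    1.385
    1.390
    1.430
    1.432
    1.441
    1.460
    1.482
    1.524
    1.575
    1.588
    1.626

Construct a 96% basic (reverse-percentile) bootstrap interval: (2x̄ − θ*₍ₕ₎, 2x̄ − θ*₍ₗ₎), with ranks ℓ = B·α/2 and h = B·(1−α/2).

Percentile endpoints at ranks 1 and 49: θ*₍1₎ = 0.522, θ*₍49₎ = 1.588.
Basic interval reflects these around x̄:
  lower = 2 × 1.103 − 1.588 = 0.618
  upper = 2 × 1.103 − 0.522 = 1.684

(0.618, 1.684)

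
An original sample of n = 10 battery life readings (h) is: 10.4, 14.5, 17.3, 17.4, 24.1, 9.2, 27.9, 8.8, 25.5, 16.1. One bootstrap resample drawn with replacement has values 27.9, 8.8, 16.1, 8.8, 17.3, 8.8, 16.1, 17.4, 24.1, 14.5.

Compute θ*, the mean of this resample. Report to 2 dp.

θ* = 15.98

Mean = (27.9 + 8.8 + 16.1 + 8.8 + 17.3 + 8.8 + 16.1 + 17.4 + 24.1 + 14.5) / 10 = 159.80 / 10 = 15.98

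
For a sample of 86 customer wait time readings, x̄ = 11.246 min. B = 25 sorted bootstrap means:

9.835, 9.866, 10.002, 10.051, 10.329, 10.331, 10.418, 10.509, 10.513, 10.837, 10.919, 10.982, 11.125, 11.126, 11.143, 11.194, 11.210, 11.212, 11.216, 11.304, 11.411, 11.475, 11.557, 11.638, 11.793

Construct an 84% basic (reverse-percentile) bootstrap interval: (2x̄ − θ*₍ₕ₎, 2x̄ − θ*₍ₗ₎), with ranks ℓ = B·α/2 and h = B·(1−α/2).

(10.935, 12.626)

Percentile endpoints at ranks 2 and 23: θ*₍2₎ = 9.866, θ*₍23₎ = 11.557.
Basic interval reflects these around x̄:
  lower = 2 × 11.246 − 11.557 = 10.935
  upper = 2 × 11.246 − 9.866 = 12.626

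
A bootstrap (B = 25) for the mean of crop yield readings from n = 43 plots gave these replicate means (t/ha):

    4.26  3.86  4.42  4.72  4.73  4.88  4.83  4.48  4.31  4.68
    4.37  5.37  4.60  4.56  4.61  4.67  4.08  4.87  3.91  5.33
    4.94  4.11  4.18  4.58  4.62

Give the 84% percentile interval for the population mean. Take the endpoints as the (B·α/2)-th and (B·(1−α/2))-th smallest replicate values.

Sorted replicates: 3.86, 3.91, 4.08, 4.11, 4.18, 4.26, 4.31, 4.37, 4.42, 4.48, 4.56, 4.58, 4.60, 4.61, 4.62, 4.67, 4.68, 4.72, 4.73, 4.83, 4.87, 4.88, 4.94, 5.33, 5.37
α = 0.16; lower rank = 25 × 0.080 = 2; upper rank = 25 × 0.920 = 23.
The 2nd smallest replicate is 3.91; the 23rd is 4.94.

(3.91, 4.94)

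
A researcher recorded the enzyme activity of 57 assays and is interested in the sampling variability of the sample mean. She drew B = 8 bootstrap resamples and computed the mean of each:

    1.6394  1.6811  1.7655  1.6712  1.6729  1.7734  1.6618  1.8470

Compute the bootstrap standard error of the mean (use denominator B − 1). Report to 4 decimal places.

Bootstrap SE is the standard deviation of the 8 replicate means.
Mean of replicates: (1.6394 + 1.6811 + 1.7655 + 1.6712 + 1.6729 + 1.7734 + 1.6618 + 1.8470) / 8 = 13.71230 / 8 = 1.71404
Sum of squared deviations: (−0.07464)² + (−0.03294)² + (+0.05146)² + (−0.04284)² + (−0.04114)² + (+0.05936)² + (−0.05224)² + (+0.13296)² = 0.03676
Variance = 0.03676 / 7 = 0.00525
SE* = √0.00525

SE* = 0.0725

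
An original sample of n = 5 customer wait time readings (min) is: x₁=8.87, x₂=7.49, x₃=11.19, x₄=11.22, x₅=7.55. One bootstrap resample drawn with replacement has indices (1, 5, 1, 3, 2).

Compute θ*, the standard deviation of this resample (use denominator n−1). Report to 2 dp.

Resample values: 8.87, 7.55, 8.87, 11.19, 7.49.
Mean = 8.7940; sum of squared deviations = 9.0003
s² = 9.0003 / 4 = 2.2501
s = √2.2501 = 1.50

θ* = 1.50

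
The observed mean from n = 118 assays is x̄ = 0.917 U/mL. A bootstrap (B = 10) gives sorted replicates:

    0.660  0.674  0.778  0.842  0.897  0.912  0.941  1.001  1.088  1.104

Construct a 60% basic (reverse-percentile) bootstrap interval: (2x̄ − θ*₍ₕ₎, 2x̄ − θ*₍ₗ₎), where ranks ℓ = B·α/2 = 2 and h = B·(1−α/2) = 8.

(0.833, 1.160)

Percentile endpoints at ranks 2 and 8: θ*₍2₎ = 0.674, θ*₍8₎ = 1.001.
Basic interval reflects these around x̄:
  lower = 2 × 0.917 − 1.001 = 0.833
  upper = 2 × 0.917 − 0.674 = 1.160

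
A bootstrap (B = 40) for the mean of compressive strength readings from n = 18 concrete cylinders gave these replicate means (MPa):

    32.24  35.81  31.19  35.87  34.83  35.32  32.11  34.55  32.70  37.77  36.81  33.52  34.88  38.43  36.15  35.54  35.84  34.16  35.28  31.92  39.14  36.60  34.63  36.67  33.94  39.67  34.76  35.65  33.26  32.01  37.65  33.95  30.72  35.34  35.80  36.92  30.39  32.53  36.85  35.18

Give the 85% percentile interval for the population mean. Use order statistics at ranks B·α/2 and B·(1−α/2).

(31.19, 37.77)

Sorted replicates: 30.39, 30.72, 31.19, 31.92, 32.01, 32.11, 32.24, 32.53, 32.70, 33.26, 33.52, 33.94, 33.95, 34.16, 34.55, 34.63, 34.76, 34.83, 34.88, 35.18, 35.28, 35.32, 35.34, 35.54, 35.65, 35.80, 35.81, 35.84, 35.87, 36.15, 36.60, 36.67, 36.81, 36.85, 36.92, 37.65, 37.77, 38.43, 39.14, 39.67
α = 0.15; lower rank = 40 × 0.075 = 3; upper rank = 40 × 0.925 = 37.
The 3rd smallest replicate is 31.19; the 37th is 37.77.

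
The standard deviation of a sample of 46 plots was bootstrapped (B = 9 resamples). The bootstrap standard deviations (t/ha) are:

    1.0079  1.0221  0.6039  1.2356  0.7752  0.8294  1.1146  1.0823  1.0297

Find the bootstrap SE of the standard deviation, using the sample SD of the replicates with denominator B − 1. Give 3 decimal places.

Bootstrap SE is the standard deviation of the 9 replicate standard deviations.
Mean of replicates: (1.0079 + 1.0221 + 0.6039 + 1.2356 + 0.7752 + 0.8294 + 1.1146 + 1.0823 + 1.0297) / 9 = 8.70070 / 9 = 0.96674
Sum of squared deviations: (+0.04116)² + (+0.05536)² + (−0.36284)² + (+0.26886)² + (−0.19154)² + (−0.13734)² + (+0.14786)² + (+0.11556)² + (+0.06296)² = 0.30343
Variance = 0.30343 / 8 = 0.03793
SE* = √0.03793

SE* = 0.195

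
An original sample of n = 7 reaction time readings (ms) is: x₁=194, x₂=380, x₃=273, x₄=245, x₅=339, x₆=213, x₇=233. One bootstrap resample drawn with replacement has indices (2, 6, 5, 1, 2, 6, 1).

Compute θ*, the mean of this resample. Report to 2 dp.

Resample values: 380, 213, 339, 194, 380, 213, 194.
Mean = (380 + 213 + 339 + 194 + 380 + 213 + 194) / 7 = 1913.0 / 7 = 273.29

θ* = 273.29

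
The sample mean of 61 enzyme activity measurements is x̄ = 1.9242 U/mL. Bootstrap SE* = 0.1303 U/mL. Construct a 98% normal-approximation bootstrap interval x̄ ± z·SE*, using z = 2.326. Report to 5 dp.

(1.62112, 2.22728)

Margin = 2.326 × 0.1303 = 0.303078
Interval: 1.9242 ± 0.303078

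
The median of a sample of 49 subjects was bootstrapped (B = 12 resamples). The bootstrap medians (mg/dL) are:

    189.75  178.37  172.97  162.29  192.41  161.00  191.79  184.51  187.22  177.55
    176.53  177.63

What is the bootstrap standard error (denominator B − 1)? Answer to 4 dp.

SE* = 10.4691

Bootstrap SE is the standard deviation of the 12 replicate medians.
Mean of replicates: (189.75 + 178.37 + 172.97 + 162.29 + 192.41 + 161.00 + 191.79 + 184.51 + 187.22 + 177.55 + 176.53 + 177.63) / 12 = 2152.02000 / 12 = 179.33500
Sum of squared deviations: (+10.41500)² + (−0.96500)² + (−6.36500)² + (−17.04500)² + (+13.07500)² + (−18.33500)² + (+12.45500)² + (+5.17500)² + (+7.88500)² + (−1.78500)² + (−2.80500)² + (−1.70500)² = 1205.61870
Variance = 1205.61870 / 11 = 109.60170
SE* = √109.60170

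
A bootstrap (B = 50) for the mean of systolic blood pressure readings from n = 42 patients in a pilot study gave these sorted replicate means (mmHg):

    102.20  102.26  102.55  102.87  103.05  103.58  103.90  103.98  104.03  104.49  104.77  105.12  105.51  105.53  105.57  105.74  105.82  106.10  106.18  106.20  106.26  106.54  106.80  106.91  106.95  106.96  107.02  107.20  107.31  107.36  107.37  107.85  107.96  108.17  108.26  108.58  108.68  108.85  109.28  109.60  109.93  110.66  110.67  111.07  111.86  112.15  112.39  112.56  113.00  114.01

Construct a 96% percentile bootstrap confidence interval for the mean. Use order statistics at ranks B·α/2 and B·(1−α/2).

α = 0.04; lower rank = 50 × 0.020 = 1; upper rank = 50 × 0.980 = 49.
The 1st smallest replicate is 102.20; the 49th is 113.00.

(102.20, 113.00)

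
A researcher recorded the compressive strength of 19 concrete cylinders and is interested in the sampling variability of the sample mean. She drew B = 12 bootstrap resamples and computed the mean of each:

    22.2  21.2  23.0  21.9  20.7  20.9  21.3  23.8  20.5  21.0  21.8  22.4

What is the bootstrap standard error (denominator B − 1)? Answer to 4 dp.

SE* = 0.9937

Bootstrap SE is the standard deviation of the 12 replicate means.
Mean of replicates: (22.2 + 21.2 + 23.0 + 21.9 + 20.7 + 20.9 + 21.3 + 23.8 + 20.5 + 21.0 + 21.8 + 22.4) / 12 = 260.70000 / 12 = 21.72500
Sum of squared deviations: (+0.47500)² + (−0.52500)² + (+1.27500)² + (+0.17500)² + (−1.02500)² + (−0.82500)² + (−0.42500)² + (+2.07500)² + (−1.22500)² + (−0.72500)² + (+0.07500)² + (+0.67500)² = 10.86250
Variance = 10.86250 / 11 = 0.98750
SE* = √0.98750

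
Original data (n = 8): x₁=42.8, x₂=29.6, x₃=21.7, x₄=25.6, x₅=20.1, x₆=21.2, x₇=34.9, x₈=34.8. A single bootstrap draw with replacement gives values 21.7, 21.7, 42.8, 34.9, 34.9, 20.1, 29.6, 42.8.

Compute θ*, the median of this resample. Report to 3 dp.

θ* = 32.250

Sorted: 20.1, 21.7, 21.7, 29.6, 34.9, 34.9, 42.8, 42.8
Median = average of the two middle values = 32.250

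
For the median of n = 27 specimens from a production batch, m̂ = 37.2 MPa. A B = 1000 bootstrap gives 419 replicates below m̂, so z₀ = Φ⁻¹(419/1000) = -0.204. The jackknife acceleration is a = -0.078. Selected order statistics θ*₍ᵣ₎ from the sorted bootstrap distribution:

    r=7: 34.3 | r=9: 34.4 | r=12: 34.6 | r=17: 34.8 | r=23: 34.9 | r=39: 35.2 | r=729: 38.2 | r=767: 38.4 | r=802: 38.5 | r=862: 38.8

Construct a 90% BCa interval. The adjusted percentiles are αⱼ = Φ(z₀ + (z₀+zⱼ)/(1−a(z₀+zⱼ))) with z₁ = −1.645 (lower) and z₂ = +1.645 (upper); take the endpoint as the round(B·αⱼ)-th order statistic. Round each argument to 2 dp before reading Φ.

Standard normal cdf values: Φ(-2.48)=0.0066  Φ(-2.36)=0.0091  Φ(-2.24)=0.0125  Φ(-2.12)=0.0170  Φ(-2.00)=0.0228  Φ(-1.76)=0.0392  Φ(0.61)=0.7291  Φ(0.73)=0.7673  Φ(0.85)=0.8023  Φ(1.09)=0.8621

Lower: z₀ + z₁ = -0.204 + (-1.645) = -1.849; 1 − a(z₀+z₁) = 1 − (-0.078)(-1.849) = 0.8558; argument = -0.204 + (-1.849)/0.8558 = -2.3646 → -2.36.
α₁ = Φ(-2.36) = 0.0091; rank = round(1000 × 0.0091) = 9; θ*₍9₎ = 34.4.
Upper: z₀ + z₂ = 1.441; 1 − a(z₀+z₂) = 1.1124; argument = 1.0914 → 1.09; α₂ = 0.8621; rank = 862; θ*₍862₎ = 38.8.

(34.4, 38.8)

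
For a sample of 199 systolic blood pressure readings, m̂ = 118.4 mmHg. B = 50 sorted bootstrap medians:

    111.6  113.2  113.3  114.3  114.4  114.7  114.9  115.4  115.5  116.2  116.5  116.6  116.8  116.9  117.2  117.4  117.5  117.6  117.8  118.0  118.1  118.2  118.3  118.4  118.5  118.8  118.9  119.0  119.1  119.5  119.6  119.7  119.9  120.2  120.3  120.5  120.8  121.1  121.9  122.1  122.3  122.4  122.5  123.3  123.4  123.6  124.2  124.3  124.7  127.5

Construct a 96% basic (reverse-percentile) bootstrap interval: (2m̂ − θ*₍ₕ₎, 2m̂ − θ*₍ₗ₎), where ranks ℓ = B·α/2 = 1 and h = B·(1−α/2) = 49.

(112.1, 125.2)

Percentile endpoints at ranks 1 and 49: θ*₍1₎ = 111.6, θ*₍49₎ = 124.7.
Basic interval reflects these around m̂:
  lower = 2 × 118.4 − 124.7 = 112.1
  upper = 2 × 118.4 − 111.6 = 125.2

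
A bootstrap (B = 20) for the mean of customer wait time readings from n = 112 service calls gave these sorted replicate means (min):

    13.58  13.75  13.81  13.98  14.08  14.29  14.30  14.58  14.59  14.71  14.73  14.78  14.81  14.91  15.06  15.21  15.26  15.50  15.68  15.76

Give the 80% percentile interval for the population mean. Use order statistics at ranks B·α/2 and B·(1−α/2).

(13.75, 15.50)

α = 0.20; lower rank = 20 × 0.100 = 2; upper rank = 20 × 0.900 = 18.
The 2nd smallest replicate is 13.75; the 18th is 15.50.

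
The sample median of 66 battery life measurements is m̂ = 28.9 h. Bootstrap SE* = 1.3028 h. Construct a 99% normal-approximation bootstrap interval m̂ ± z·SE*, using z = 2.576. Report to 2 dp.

Margin = 2.576 × 1.3028 = 3.356
Interval: 28.9 ± 3.356

(25.54, 32.26)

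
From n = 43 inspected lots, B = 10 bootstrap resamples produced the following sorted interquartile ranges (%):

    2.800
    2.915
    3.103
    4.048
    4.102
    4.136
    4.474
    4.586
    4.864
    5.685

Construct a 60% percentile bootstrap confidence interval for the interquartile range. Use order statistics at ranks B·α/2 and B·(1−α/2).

(2.915, 4.586)

α = 0.40; lower rank = 10 × 0.200 = 2; upper rank = 10 × 0.800 = 8.
The 2nd smallest replicate is 2.915; the 8th is 4.586.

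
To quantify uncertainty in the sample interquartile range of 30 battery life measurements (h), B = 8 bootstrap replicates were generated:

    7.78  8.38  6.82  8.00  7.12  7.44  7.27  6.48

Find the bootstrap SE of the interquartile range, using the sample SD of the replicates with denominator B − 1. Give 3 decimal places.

SE* = 0.626

Bootstrap SE is the standard deviation of the 8 replicate interquartile ranges.
Mean of replicates: (7.78 + 8.38 + 6.82 + 8.00 + 7.12 + 7.44 + 7.27 + 6.48) / 8 = 59.2900 / 8 = 7.4112
Sum of squared deviations: (+0.3688)² + (+0.9688)² + (−0.5912)² + (+0.5888)² + (−0.2912)² + (+0.0288)² + (−0.1413)² + (−0.9312)² = 2.7435
Variance = 2.7435 / 7 = 0.3919
SE* = √0.3919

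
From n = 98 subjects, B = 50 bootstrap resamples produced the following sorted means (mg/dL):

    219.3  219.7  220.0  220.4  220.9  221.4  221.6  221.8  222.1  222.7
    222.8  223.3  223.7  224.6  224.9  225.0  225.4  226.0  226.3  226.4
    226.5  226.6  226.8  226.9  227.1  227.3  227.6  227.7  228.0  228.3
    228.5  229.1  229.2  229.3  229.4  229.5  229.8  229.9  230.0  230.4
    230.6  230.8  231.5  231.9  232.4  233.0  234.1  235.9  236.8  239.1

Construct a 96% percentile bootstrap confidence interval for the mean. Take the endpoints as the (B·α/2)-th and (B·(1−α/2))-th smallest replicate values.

α = 0.04; lower rank = 50 × 0.020 = 1; upper rank = 50 × 0.980 = 49.
The 1st smallest replicate is 219.3; the 49th is 236.8.

(219.3, 236.8)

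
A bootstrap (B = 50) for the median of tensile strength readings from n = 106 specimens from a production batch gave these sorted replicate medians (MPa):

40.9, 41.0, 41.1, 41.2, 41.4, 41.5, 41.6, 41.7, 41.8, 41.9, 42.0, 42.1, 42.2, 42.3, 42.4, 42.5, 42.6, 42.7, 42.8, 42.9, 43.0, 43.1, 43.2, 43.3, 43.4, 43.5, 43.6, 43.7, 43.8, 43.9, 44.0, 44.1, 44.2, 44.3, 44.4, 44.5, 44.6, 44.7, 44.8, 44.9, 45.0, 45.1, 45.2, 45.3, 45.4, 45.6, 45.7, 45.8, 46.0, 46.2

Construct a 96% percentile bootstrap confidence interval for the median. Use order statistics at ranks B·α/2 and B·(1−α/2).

(40.9, 46.0)

α = 0.04; lower rank = 50 × 0.020 = 1; upper rank = 50 × 0.980 = 49.
The 1st smallest replicate is 40.9; the 49th is 46.0.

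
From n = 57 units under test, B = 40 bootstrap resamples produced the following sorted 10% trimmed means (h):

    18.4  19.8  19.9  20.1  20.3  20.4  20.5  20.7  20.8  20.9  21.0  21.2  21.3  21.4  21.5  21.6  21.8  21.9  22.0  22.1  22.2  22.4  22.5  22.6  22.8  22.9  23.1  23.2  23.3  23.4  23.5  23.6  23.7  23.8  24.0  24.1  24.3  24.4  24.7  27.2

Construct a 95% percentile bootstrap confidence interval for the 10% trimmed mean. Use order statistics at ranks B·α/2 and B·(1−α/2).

(18.4, 24.7)

α = 0.05; lower rank = 40 × 0.025 = 1; upper rank = 40 × 0.975 = 39.
The 1st smallest replicate is 18.4; the 39th is 24.7.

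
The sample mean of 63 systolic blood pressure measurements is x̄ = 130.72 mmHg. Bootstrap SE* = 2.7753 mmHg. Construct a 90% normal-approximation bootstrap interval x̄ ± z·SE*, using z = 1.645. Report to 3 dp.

(126.155, 135.285)

Margin = 1.645 × 2.7753 = 4.5654
Interval: 130.72 ± 4.5654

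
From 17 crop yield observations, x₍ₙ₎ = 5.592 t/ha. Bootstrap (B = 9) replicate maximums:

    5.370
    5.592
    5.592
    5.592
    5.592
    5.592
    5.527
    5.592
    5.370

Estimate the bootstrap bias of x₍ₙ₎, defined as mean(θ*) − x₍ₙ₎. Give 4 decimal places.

mean(θ*) = (5.370 + 5.592 + 5.592 + 5.592 + 5.592 + 5.592 + 5.527 + 5.592 + 5.370) / 9 = 5.53544
bias = 5.53544 − 5.592

bias = −0.0566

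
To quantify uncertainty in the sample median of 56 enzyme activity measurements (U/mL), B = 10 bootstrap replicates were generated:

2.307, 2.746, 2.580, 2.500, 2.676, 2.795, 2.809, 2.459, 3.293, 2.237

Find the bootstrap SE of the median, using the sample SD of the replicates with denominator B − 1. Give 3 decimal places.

SE* = 0.302

Bootstrap SE is the standard deviation of the 10 replicate medians.
Mean of replicates: (2.307 + 2.746 + 2.580 + 2.500 + 2.676 + 2.795 + 2.809 + 2.459 + 3.293 + 2.237) / 10 = 26.4020 / 10 = 2.6402
Sum of squared deviations: (−0.3332)² + (+0.1058)² + (−0.0602)² + (−0.1402)² + (+0.0358)² + (+0.1548)² + (+0.1688)² + (−0.1812)² + (+0.6528)² + (−0.4032)² = 0.8208
Variance = 0.8208 / 9 = 0.0912
SE* = √0.0912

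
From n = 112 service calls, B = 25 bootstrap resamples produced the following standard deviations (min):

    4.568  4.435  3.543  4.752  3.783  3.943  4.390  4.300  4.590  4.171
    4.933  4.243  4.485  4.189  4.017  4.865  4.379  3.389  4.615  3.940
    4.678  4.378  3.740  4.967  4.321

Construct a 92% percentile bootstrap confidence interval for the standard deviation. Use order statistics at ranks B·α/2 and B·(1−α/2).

Sorted replicates: 3.389, 3.543, 3.740, 3.783, 3.940, 3.943, 4.017, 4.171, 4.189, 4.243, 4.300, 4.321, 4.378, 4.379, 4.390, 4.435, 4.485, 4.568, 4.590, 4.615, 4.678, 4.752, 4.865, 4.933, 4.967
α = 0.08; lower rank = 25 × 0.040 = 1; upper rank = 25 × 0.960 = 24.
The 1st smallest replicate is 3.389; the 24th is 4.933.

(3.389, 4.933)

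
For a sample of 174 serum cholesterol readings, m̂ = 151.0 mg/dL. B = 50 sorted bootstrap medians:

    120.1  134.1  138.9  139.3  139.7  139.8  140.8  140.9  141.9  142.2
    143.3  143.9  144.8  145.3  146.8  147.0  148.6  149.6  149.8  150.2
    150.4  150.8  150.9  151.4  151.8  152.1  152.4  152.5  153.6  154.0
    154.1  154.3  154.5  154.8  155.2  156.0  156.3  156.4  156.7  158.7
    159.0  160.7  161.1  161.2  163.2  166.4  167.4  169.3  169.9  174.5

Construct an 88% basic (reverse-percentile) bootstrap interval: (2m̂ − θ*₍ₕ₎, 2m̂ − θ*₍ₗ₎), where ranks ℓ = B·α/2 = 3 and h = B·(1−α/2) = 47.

(134.6, 163.1)

Percentile endpoints at ranks 3 and 47: θ*₍3₎ = 138.9, θ*₍47₎ = 167.4.
Basic interval reflects these around m̂:
  lower = 2 × 151.0 − 167.4 = 134.6
  upper = 2 × 151.0 − 138.9 = 163.1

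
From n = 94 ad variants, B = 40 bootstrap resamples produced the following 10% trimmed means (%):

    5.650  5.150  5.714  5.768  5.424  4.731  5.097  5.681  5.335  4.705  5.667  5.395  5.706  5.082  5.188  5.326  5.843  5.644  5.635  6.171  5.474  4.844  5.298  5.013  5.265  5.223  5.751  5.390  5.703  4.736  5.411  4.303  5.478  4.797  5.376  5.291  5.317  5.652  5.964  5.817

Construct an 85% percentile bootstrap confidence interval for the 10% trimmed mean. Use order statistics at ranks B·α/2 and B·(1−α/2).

Sorted replicates: 4.303, 4.705, 4.731, 4.736, 4.797, 4.844, 5.013, 5.082, 5.097, 5.150, 5.188, 5.223, 5.265, 5.291, 5.298, 5.317, 5.326, 5.335, 5.376, 5.390, 5.395, 5.411, 5.424, 5.474, 5.478, 5.635, 5.644, 5.650, 5.652, 5.667, 5.681, 5.703, 5.706, 5.714, 5.751, 5.768, 5.817, 5.843, 5.964, 6.171
α = 0.15; lower rank = 40 × 0.075 = 3; upper rank = 40 × 0.925 = 37.
The 3rd smallest replicate is 4.731; the 37th is 5.817.

(4.731, 5.817)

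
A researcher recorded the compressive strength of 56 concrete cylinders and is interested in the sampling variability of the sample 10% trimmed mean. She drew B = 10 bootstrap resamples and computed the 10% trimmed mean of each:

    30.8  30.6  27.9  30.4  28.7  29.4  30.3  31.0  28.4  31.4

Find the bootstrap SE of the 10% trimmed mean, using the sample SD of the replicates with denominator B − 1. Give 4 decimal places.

SE* = 1.2069

Bootstrap SE is the standard deviation of the 10 replicate 10% trimmed means.
Mean of replicates: (30.8 + 30.6 + 27.9 + 30.4 + 28.7 + 29.4 + 30.3 + 31.0 + 28.4 + 31.4) / 10 = 298.90000 / 10 = 29.89000
Sum of squared deviations: (+0.91000)² + (+0.71000)² + (−1.99000)² + (+0.51000)² + (−1.19000)² + (−0.49000)² + (+0.41000)² + (+1.11000)² + (−1.49000)² + (+1.51000)² = 13.10900
Variance = 13.10900 / 9 = 1.45656
SE* = √1.45656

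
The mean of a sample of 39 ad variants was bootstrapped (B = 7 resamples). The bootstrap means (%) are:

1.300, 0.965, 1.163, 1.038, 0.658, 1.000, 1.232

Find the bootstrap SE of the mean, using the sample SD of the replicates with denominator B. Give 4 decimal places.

SE* = 0.1971

Bootstrap SE is the standard deviation of the 7 replicate means.
Mean of replicates: (1.300 + 0.965 + 1.163 + 1.038 + 0.658 + 1.000 + 1.232) / 7 = 7.35600 / 7 = 1.05086
Sum of squared deviations: (+0.24914)² + (−0.08586)² + (+0.11214)² + (−0.01286)² + (−0.39286)² + (−0.05086)² + (+0.18114)² = 0.27192
Variance = 0.27192 / 7 = 0.03885
SE* = √0.03885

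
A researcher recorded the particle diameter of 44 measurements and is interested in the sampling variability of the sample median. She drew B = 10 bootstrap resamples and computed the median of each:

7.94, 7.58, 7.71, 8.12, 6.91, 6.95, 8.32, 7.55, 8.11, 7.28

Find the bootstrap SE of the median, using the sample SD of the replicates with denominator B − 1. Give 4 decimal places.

SE* = 0.4897

Bootstrap SE is the standard deviation of the 10 replicate medians.
Mean of replicates: (7.94 + 7.58 + 7.71 + 8.12 + 6.91 + 6.95 + 8.32 + 7.55 + 8.11 + 7.28) / 10 = 76.47000 / 10 = 7.64700
Sum of squared deviations: (+0.29300)² + (−0.06700)² + (+0.06300)² + (+0.47300)² + (−0.73700)² + (−0.69700)² + (+0.67300)² + (−0.09700)² + (+0.46300)² + (−0.36700)² = 2.15841
Variance = 2.15841 / 9 = 0.23982
SE* = √0.23982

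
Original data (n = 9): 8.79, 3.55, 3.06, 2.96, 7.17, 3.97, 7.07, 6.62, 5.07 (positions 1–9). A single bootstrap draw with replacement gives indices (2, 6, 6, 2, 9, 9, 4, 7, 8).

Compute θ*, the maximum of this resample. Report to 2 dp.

θ* = 7.07

Resample values: 3.55, 3.97, 3.97, 3.55, 5.07, 5.07, 2.96, 7.07, 6.62.
Maximum = 7.07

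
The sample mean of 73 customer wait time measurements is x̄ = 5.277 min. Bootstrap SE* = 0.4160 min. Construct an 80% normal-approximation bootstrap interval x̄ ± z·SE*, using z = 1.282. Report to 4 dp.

Margin = 1.282 × 0.4160 = 0.53331
Interval: 5.277 ± 0.53331

(4.7437, 5.8103)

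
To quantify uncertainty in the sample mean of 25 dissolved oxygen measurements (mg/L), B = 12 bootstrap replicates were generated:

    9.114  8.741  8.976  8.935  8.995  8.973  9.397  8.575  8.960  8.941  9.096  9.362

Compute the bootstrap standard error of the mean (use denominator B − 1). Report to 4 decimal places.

Bootstrap SE is the standard deviation of the 12 replicate means.
Mean of replicates: (9.114 + 8.741 + 8.976 + 8.935 + 8.995 + 8.973 + 9.397 + 8.575 + 8.960 + 8.941 + 9.096 + 9.362) / 12 = 108.06500 / 12 = 9.00542
Sum of squared deviations: (+0.10858)² + (−0.26442)² + (−0.02942)² + (−0.07042)² + (−0.01042)² + (−0.03242)² + (+0.39158)² + (−0.43042)² + (−0.04542)² + (−0.06442)² + (+0.09058)² + (+0.35658)² = 0.56885
Variance = 0.56885 / 11 = 0.05171
SE* = √0.05171

SE* = 0.2274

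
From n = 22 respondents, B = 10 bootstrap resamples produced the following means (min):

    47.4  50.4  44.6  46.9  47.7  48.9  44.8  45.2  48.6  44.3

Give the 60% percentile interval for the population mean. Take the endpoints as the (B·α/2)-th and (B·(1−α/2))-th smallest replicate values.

Sorted replicates: 44.3, 44.6, 44.8, 45.2, 46.9, 47.4, 47.7, 48.6, 48.9, 50.4
α = 0.40; lower rank = 10 × 0.200 = 2; upper rank = 10 × 0.800 = 8.
The 2nd smallest replicate is 44.6; the 8th is 48.6.

(44.6, 48.6)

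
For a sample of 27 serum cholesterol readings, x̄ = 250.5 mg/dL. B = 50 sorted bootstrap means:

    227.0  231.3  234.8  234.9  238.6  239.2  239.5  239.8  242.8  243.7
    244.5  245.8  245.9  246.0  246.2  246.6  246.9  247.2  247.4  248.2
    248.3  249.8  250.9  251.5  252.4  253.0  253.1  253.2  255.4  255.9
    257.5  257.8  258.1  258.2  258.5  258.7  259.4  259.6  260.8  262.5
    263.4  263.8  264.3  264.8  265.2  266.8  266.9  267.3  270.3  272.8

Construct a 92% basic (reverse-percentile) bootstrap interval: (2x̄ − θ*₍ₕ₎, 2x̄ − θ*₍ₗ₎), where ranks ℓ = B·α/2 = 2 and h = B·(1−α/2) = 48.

(233.7, 269.7)

Percentile endpoints at ranks 2 and 48: θ*₍2₎ = 231.3, θ*₍48₎ = 267.3.
Basic interval reflects these around x̄:
  lower = 2 × 250.5 − 267.3 = 233.7
  upper = 2 × 250.5 − 231.3 = 269.7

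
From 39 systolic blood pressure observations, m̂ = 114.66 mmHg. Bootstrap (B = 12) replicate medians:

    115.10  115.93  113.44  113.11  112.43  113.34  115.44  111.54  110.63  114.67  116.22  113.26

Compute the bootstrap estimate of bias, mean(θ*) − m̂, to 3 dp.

bias = −0.901

mean(θ*) = (115.10 + 115.93 + 113.44 + 113.11 + 112.43 + 113.34 + 115.44 + 111.54 + 110.63 + 114.67 + 116.22 + 113.26) / 12 = 113.7592
bias = 113.7592 − 114.66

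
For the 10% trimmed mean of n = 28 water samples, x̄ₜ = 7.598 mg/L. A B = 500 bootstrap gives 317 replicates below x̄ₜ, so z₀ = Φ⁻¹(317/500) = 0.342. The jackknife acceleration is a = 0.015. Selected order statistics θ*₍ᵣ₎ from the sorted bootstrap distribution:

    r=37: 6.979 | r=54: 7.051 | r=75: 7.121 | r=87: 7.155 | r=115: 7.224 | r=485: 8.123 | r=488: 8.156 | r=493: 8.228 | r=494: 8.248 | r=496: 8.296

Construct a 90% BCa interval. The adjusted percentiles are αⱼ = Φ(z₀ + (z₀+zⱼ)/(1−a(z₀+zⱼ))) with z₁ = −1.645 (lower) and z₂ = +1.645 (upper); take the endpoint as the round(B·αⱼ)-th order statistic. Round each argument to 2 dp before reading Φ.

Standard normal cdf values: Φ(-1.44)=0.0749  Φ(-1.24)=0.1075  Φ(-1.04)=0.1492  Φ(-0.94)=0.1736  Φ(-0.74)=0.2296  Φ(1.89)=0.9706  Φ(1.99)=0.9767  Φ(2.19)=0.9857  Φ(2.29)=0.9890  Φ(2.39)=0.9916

(7.155, 8.296)

Lower: z₀ + z₁ = 0.342 + (-1.645) = -1.303; 1 − a(z₀+z₁) = 1 − (0.015)(-1.303) = 1.0195; argument = 0.342 + (-1.303)/1.0195 = -0.9360 → -0.94.
α₁ = Φ(-0.94) = 0.1736; rank = round(500 × 0.1736) = 87; θ*₍87₎ = 7.155.
Upper: z₀ + z₂ = 1.987; 1 − a(z₀+z₂) = 0.9702; argument = 2.3900 → 2.39; α₂ = 0.9916; rank = 496; θ*₍496₎ = 8.296.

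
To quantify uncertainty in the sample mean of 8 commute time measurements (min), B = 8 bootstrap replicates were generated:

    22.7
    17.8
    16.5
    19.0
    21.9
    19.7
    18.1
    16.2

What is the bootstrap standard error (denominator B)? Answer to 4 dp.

Bootstrap SE is the standard deviation of the 8 replicate means.
Mean of replicates: (22.7 + 17.8 + 16.5 + 19.0 + 21.9 + 19.7 + 18.1 + 16.2) / 8 = 151.90000 / 8 = 18.98750
Sum of squared deviations: (+3.71250)² + (−1.18750)² + (−2.48750)² + (+0.01250)² + (+2.91250)² + (+0.71250)² + (−0.88750)² + (−2.78750)² = 38.92875
Variance = 38.92875 / 8 = 4.86609
SE* = √4.86609

SE* = 2.2059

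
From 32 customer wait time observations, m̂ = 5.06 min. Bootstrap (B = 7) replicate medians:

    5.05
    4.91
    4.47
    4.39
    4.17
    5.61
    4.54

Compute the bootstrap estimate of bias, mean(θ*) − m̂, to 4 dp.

bias = −0.3257

mean(θ*) = (5.05 + 4.91 + 4.47 + 4.39 + 4.17 + 5.61 + 4.54) / 7 = 4.73429
bias = 4.73429 − 5.06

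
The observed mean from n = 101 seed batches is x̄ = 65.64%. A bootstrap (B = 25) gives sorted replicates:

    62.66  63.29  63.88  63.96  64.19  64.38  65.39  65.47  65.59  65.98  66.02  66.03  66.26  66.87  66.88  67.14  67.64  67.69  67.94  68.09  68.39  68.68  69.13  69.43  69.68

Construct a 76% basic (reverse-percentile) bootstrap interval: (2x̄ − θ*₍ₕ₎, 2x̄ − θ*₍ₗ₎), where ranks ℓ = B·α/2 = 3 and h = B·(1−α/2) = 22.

(62.60, 67.40)

Percentile endpoints at ranks 3 and 22: θ*₍3₎ = 63.88, θ*₍22₎ = 68.68.
Basic interval reflects these around x̄:
  lower = 2 × 65.64 − 68.68 = 62.60
  upper = 2 × 65.64 − 63.88 = 67.40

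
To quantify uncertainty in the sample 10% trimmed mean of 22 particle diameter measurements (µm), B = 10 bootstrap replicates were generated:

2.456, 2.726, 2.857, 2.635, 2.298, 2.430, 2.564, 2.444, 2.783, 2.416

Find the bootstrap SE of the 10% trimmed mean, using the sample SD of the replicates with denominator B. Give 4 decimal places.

Bootstrap SE is the standard deviation of the 10 replicate 10% trimmed means.
Mean of replicates: (2.456 + 2.726 + 2.857 + 2.635 + 2.298 + 2.430 + 2.564 + 2.444 + 2.783 + 2.416) / 10 = 25.60900 / 10 = 2.56090
Sum of squared deviations: (−0.10490)² + (+0.16510)² + (+0.29610)² + (+0.07410)² + (−0.26290)² + (−0.13090)² + (+0.00310)² + (−0.11690)² + (+0.22210)² + (−0.14490)² = 0.30168
Variance = 0.30168 / 10 = 0.03017
SE* = √0.03017

SE* = 0.1737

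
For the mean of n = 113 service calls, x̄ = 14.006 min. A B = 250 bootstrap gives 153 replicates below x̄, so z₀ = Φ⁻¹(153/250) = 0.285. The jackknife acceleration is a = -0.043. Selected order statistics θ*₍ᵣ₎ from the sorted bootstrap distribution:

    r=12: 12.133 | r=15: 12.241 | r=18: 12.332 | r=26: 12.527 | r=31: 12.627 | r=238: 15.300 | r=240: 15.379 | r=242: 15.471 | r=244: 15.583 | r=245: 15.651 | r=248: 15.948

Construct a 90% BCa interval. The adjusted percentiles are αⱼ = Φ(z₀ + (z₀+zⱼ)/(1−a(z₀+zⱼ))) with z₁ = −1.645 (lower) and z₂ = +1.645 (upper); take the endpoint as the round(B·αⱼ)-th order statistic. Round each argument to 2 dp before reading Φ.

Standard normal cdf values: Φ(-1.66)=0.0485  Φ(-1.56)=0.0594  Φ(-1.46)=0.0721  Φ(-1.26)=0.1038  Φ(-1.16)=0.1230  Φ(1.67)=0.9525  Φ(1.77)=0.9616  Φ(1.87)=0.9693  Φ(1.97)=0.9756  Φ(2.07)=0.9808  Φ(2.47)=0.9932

(12.627, 15.651)

Lower: z₀ + z₁ = 0.285 + (-1.645) = -1.360; 1 − a(z₀+z₁) = 1 − (-0.043)(-1.360) = 0.9415; argument = 0.285 + (-1.360)/0.9415 = -1.1595 → -1.16.
α₁ = Φ(-1.16) = 0.1230; rank = round(250 × 0.1230) = 31; θ*₍31₎ = 12.627.
Upper: z₀ + z₂ = 1.930; 1 − a(z₀+z₂) = 1.0830; argument = 2.0671 → 2.07; α₂ = 0.9808; rank = 245; θ*₍245₎ = 15.651.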